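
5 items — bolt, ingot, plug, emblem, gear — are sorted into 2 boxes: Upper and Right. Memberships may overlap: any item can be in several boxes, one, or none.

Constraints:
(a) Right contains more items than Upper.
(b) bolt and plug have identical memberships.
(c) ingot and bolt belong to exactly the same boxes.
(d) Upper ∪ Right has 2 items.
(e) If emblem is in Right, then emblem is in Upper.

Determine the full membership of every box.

Upper = {emblem}; Right = {emblem, gear}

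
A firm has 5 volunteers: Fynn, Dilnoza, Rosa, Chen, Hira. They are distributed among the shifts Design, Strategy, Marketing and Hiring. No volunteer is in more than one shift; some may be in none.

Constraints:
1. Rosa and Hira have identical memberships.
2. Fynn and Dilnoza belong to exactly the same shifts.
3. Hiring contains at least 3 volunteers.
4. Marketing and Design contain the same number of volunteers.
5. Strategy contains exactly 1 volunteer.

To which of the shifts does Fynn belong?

Fynn: Hiring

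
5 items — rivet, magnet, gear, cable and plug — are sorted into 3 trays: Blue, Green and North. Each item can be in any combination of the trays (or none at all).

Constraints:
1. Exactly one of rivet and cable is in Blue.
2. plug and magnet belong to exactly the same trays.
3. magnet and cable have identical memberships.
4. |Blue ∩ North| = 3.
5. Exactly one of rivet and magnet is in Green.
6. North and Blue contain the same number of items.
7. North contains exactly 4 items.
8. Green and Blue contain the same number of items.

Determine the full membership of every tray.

Blue = {cable, gear, magnet, plug}; Green = {cable, gear, magnet, plug}; North = {cable, magnet, plug, rivet}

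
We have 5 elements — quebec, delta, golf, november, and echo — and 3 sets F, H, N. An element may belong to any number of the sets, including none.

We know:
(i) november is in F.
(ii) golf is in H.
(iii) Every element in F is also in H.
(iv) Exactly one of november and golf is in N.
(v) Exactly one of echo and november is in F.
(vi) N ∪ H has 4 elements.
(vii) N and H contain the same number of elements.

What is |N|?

3

From (i): november ∈ F.
From (ii): golf ∈ H.
(iii) with november ∈ F: november ∈ H.
(v) (exactly one): echo ∉ F.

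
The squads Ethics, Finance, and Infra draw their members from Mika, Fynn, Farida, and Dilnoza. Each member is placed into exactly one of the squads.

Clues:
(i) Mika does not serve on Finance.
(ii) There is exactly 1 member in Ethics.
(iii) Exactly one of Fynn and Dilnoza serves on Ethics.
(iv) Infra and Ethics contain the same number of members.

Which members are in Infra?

Infra = {Mika}

From (i): Mika ∉ Finance.
Suppose Mika ∉ Infra: no assignment then satisfies all the clues, so Mika ∈ Infra.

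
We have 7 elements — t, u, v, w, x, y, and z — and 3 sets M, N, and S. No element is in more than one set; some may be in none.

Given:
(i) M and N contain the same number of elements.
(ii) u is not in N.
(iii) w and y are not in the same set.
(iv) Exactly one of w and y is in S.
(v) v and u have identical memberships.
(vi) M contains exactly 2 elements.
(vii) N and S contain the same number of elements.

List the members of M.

M = {u, v}

From (ii): u ∉ N.
(v): v matches u: v ∉ N.
Suppose t ∈ M: no assignment then satisfies all the clues, so t ∉ M.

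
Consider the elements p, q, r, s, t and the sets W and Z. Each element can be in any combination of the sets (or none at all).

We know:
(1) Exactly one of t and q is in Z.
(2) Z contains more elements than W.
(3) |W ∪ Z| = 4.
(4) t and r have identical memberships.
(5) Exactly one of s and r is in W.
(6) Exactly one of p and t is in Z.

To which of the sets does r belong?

r: Z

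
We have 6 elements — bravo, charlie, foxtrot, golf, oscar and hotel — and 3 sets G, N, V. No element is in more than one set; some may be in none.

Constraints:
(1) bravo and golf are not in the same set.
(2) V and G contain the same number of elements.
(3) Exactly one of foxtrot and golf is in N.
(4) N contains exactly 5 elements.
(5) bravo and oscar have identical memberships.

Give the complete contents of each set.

G = {}; N = {bravo, charlie, foxtrot, hotel, oscar}; V = {}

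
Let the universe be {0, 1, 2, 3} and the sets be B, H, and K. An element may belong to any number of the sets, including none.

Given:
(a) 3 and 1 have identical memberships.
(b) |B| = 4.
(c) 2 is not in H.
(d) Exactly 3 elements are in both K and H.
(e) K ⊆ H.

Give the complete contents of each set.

B = {0, 1, 2, 3}; H = {0, 1, 3}; K = {0, 1, 3}

From (c): 2 ∉ H.
(b): only 4 candidates remain for B, so all are in.
(e) contrapositive: 2 ∉ K.
Suppose 0 ∉ H: no assignment then satisfies all the clues, so 0 ∈ H.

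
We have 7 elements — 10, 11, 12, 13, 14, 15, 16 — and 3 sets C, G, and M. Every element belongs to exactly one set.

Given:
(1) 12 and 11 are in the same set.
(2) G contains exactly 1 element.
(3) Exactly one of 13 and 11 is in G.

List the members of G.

G = {13}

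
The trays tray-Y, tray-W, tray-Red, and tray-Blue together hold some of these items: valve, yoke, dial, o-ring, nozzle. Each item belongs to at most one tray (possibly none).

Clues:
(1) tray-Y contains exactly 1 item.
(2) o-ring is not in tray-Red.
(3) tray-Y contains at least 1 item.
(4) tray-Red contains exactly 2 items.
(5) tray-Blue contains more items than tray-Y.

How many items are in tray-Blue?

2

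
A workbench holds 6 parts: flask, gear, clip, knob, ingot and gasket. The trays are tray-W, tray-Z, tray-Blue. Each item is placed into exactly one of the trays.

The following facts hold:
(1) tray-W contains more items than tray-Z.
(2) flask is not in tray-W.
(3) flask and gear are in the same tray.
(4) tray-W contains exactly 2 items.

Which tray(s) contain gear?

gear: tray-Blue

From (2): flask ∉ tray-W.
(3): gear matches flask: gear ∉ tray-W.
Suppose gear ∈ tray-Z: no assignment then satisfies all the clues, so gear ∉ tray-Z.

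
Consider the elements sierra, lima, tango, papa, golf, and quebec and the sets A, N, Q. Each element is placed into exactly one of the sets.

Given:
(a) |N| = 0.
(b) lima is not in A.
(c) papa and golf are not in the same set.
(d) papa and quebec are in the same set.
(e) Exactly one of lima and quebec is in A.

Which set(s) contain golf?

From (b): lima ∉ A.
(a): N already has 0, so the rest are out.
(e) (exactly one): quebec ∈ A.
Only one set left: lima ∈ Q.
(d): papa matches quebec: papa ∈ A.
(c): golf ∉ A.
Only one set left: golf ∈ Q.

golf: Q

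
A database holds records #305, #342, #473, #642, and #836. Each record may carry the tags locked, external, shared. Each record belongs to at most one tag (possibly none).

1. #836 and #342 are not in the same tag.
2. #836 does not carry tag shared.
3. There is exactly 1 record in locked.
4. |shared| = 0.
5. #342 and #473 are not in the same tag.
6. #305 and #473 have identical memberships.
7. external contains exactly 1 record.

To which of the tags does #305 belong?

#305: none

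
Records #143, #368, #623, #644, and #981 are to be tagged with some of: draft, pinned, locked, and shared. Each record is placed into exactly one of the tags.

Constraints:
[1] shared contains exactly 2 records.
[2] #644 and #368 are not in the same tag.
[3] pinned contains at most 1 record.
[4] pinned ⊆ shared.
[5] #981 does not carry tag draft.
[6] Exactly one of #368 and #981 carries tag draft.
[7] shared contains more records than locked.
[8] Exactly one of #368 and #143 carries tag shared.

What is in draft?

draft = {#368, #623}

From (5): #981 ∉ draft.
(6) (exactly one): #368 ∈ draft.
(8) (exactly one): #143 ∈ shared.
(2): #644 ∉ draft.
Suppose #623 ∉ draft: no assignment then satisfies all the clues, so #623 ∈ draft.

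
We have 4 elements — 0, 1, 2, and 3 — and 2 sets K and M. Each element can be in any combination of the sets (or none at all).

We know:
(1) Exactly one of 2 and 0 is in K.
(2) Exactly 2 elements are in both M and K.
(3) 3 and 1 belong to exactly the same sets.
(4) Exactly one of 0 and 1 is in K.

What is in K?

K = {1, 2, 3}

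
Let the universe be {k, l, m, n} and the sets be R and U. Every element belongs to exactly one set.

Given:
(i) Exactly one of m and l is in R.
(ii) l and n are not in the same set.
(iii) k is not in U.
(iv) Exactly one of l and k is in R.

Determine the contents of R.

From (iii): k ∉ U.
Only one set left: k ∈ R.
(iv) (exactly one): l ∉ R.
Only one set left: l ∈ U.
(i) (exactly one): m ∈ R.
(ii): n ∉ U.
Only one set left: n ∈ R.

R = {k, m, n}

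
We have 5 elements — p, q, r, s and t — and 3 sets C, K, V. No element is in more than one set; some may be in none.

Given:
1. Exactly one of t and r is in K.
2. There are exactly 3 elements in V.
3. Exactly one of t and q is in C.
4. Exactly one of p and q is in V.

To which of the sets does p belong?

p: V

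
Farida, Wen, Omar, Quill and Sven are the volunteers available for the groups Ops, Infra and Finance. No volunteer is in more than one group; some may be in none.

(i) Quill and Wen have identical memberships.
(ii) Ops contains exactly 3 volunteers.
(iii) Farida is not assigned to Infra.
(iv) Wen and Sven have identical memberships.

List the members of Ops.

Ops = {Quill, Sven, Wen}

From (iii): Farida ∉ Infra.
Suppose Farida ∈ Ops: no assignment then satisfies all the clues, so Farida ∉ Ops.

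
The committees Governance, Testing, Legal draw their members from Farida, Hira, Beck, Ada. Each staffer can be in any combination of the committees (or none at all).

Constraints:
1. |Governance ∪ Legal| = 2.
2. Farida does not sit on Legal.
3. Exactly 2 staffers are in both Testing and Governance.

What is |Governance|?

2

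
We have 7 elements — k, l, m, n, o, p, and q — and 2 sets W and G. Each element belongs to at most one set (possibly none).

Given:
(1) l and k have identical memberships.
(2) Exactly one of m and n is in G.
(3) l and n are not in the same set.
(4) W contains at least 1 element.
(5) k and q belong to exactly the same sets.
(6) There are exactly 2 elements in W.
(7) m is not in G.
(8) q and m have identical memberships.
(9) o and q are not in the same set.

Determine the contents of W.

W = {o, p}

From (7): m ∉ G.
(2) (exactly one): n ∈ G.
(3): l ∉ G.
(8): q matches m: q ∉ G.
(1): k matches l: k ∉ G.
Suppose k ∈ W: no assignment then satisfies all the clues, so k ∉ W.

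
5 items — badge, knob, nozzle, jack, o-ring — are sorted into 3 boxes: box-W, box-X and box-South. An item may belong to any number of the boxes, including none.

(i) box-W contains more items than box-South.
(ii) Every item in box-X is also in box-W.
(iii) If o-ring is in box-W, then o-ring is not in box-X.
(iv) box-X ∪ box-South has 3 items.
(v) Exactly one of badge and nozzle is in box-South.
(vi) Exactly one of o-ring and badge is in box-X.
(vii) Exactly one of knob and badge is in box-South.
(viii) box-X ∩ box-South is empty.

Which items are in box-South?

box-South = {knob, nozzle}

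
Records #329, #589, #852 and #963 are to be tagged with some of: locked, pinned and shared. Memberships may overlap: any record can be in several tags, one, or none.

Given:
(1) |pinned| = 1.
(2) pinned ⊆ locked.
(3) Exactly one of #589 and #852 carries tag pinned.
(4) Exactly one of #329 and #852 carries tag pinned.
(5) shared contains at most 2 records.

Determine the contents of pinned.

pinned = {#852}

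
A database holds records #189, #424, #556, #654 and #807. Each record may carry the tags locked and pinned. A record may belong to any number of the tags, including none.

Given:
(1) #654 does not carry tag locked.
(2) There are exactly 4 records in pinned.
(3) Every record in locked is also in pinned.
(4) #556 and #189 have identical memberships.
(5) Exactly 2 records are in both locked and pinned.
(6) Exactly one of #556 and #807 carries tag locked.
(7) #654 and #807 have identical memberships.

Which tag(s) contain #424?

#424: none

From (1): #654 ∉ locked.
(7): #807 matches #654: #807 ∉ locked.
(6) (exactly one): #556 ∈ locked.
(3) with #556 ∈ locked: #556 ∈ pinned.
(4): #189 matches #556: #189 ∈ locked.
(4): #189 matches #556: #189 ∈ pinned.
Suppose #424 ∈ locked: no assignment then satisfies all the clues, so #424 ∉ locked.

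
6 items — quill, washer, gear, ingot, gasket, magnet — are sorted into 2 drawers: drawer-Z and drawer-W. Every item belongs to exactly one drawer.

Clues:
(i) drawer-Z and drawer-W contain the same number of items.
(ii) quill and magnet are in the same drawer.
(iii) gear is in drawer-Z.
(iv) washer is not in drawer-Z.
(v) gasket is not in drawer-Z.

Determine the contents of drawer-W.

From (iii): gear ∈ drawer-Z.
From (iv): washer ∉ drawer-Z.
From (v): gasket ∉ drawer-Z.
Only one drawer left: washer ∈ drawer-W.
Only one drawer left: gasket ∈ drawer-W.
Suppose quill ∈ drawer-W: no assignment then satisfies all the clues, so quill ∉ drawer-W.

drawer-W = {gasket, ingot, washer}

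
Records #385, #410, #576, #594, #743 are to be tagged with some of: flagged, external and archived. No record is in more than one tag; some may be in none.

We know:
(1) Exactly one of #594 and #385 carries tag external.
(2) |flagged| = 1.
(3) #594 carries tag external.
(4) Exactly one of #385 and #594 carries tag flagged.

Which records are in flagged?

From (3): #594 ∈ external.
(1) (exactly one): #385 ∉ external.
(4) (exactly one): #385 ∈ flagged.
(2): flagged already has 1, so the rest are out.

flagged = {#385}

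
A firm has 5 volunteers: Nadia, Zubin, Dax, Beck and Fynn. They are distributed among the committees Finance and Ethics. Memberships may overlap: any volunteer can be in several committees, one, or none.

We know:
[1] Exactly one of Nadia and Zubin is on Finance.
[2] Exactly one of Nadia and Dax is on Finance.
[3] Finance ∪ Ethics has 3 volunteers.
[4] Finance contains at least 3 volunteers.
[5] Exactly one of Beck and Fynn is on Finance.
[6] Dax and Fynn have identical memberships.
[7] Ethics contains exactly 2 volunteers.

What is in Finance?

Finance = {Dax, Fynn, Zubin}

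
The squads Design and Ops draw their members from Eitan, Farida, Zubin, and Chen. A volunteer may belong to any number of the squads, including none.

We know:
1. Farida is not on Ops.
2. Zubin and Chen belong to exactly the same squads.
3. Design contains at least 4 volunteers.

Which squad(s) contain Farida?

Farida: Design

From (1): Farida ∉ Ops.
(3): only 4 candidates remain for Design, so all are in.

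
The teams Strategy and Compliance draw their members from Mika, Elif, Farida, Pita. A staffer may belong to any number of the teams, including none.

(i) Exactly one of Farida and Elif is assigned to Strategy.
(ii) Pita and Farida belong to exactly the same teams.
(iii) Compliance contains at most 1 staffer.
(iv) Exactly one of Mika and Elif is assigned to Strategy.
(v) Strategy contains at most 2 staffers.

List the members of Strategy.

Strategy = {Elif}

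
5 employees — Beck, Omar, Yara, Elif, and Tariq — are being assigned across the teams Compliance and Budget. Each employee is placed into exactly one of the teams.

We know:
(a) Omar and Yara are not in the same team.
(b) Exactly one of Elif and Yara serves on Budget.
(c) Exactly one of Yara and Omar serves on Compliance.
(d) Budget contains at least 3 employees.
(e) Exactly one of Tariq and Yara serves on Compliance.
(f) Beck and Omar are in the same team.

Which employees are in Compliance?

Compliance = {Yara}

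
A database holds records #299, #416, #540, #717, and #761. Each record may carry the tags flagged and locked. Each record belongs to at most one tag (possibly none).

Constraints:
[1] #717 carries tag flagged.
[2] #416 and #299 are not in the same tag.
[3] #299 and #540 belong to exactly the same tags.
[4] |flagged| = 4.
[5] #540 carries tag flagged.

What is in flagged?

flagged = {#299, #540, #717, #761}

From (1): #717 ∈ flagged.
From (5): #540 ∈ flagged.
(3): #299 matches #540: #299 ∈ flagged.
(2): #416 ∉ flagged.
(4): only 4 candidates remain for flagged, so all are in.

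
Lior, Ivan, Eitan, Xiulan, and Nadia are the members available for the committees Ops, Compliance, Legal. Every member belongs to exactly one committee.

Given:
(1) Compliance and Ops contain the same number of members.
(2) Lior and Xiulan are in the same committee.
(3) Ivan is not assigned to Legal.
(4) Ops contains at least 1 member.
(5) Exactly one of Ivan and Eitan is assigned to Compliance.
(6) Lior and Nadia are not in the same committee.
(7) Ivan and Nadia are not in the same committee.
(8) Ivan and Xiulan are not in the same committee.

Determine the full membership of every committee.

Ops = {Nadia}; Compliance = {Ivan}; Legal = {Eitan, Lior, Xiulan}

From (3): Ivan ∉ Legal.
Suppose Lior ∈ Ops: no assignment then satisfies all the clues, so Lior ∉ Ops.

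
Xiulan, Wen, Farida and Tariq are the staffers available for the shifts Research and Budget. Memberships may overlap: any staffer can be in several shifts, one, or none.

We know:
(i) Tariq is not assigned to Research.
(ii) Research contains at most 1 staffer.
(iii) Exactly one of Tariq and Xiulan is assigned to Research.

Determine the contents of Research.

Research = {Xiulan}

From (i): Tariq ∉ Research.
(iii) (exactly one): Xiulan ∈ Research.
(ii): Research already has 1, so the rest are out.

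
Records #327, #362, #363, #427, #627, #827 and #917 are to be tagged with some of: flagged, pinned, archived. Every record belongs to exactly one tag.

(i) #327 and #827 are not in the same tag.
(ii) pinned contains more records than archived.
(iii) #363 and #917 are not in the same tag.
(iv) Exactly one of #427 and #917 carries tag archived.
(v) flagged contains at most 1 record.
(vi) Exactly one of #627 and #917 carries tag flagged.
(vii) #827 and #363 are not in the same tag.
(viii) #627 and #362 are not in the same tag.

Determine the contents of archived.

archived = {#827, #917}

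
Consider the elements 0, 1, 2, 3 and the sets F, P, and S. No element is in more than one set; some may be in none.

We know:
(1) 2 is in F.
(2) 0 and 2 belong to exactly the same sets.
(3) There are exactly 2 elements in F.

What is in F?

From (1): 2 ∈ F.
(2): 0 matches 2: 0 ∈ F.
(3): F already has 2, so the rest are out.

F = {0, 2}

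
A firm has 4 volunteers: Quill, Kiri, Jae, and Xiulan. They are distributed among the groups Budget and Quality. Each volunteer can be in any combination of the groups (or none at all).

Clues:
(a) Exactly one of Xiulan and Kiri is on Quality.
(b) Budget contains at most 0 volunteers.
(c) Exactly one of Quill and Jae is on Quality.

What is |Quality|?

2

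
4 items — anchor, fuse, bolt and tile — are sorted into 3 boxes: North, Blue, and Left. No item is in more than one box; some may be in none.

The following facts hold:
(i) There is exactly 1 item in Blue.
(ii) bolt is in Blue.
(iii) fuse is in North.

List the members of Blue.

Blue = {bolt}

From (ii): bolt ∈ Blue.
From (iii): fuse ∈ North.
(i): Blue already has 1, so the rest are out.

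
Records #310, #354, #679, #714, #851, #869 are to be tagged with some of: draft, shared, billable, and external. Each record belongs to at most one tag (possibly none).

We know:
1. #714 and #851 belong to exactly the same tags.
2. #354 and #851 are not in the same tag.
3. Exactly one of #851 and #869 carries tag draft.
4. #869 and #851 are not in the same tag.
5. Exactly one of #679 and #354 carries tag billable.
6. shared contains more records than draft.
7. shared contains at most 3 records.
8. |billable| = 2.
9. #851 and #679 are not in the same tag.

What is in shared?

shared = {#714, #851}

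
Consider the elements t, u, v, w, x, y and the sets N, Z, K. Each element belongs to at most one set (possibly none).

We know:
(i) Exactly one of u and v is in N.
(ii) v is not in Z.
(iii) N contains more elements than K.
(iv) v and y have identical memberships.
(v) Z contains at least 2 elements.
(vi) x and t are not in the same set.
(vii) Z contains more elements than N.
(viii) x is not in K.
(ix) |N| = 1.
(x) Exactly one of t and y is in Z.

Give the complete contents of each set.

N = {u}; Z = {t, w}; K = {}

From (ii): v ∉ Z.
From (viii): x ∉ K.
(iv): y matches v: y ∉ Z.
(x) (exactly one): t ∈ Z.
(vi): x ∉ Z.
Suppose u ∉ N: no assignment then satisfies all the clues, so u ∈ N.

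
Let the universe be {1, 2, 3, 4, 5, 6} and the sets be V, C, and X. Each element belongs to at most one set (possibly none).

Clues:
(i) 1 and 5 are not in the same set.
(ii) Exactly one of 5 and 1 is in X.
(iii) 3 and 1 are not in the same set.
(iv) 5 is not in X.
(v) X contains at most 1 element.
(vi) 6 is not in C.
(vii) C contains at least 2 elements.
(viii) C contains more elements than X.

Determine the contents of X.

From (iv): 5 ∉ X.
From (vi): 6 ∉ C.
(ii) (exactly one): 1 ∈ X.
(iii): 3 ∉ X.
(v): X already has 1, so the rest are out.

X = {1}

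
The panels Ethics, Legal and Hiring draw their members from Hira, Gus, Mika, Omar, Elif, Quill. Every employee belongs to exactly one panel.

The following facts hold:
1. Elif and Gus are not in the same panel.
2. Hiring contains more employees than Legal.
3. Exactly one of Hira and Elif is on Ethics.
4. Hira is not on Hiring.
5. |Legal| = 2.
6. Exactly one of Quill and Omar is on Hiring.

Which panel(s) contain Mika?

Mika: Hiring

From (4): Hira ∉ Hiring.
Suppose Mika ∈ Ethics: no assignment then satisfies all the clues, so Mika ∉ Ethics.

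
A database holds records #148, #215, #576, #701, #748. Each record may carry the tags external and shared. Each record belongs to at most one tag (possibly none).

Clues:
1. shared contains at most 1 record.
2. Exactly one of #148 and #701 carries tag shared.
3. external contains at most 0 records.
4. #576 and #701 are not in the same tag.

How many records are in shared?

1

(3): external already has 0, so the rest are out.
Suppose #215 ∈ shared: no assignment then satisfies all the clues, so #215 ∉ shared.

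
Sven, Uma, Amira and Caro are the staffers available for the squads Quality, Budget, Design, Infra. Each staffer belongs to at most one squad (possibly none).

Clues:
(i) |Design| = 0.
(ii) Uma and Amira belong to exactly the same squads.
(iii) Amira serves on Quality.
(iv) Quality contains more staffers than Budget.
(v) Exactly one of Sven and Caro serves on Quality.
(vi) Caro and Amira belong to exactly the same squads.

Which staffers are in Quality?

From (iii): Amira ∈ Quality.
(i): Design already has 0, so the rest are out.
(ii): Uma matches Amira: Uma ∈ Quality.
(vi): Caro matches Amira: Caro ∈ Quality.
(v) (exactly one): Sven ∉ Quality.

Quality = {Amira, Caro, Uma}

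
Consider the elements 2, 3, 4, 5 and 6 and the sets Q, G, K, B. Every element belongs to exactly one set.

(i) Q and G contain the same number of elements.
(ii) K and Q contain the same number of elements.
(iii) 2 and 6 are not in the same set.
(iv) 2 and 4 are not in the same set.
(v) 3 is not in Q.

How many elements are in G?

1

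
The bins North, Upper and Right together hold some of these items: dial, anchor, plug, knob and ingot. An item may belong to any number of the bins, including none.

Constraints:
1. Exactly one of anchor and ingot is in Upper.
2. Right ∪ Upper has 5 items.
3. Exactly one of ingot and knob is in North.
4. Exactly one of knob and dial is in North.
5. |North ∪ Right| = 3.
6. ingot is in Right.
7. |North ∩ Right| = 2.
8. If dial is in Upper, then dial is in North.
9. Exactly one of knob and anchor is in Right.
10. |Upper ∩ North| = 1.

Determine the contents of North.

North = {dial, ingot}

From (6): ingot ∈ Right.
Suppose dial ∉ North: no assignment then satisfies all the clues, so dial ∈ North.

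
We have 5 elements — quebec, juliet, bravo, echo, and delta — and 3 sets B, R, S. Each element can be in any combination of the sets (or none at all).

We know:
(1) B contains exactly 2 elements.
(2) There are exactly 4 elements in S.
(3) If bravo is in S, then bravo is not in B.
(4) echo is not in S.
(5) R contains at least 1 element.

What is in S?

From (4): echo ∉ S.
(2): only 4 candidates remain for S, so all are in.
(3): bravo ∉ B.

S = {bravo, delta, juliet, quebec}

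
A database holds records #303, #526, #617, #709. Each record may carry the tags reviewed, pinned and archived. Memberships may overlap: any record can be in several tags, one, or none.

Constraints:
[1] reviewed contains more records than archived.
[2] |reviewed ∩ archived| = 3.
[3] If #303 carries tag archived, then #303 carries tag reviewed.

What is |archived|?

3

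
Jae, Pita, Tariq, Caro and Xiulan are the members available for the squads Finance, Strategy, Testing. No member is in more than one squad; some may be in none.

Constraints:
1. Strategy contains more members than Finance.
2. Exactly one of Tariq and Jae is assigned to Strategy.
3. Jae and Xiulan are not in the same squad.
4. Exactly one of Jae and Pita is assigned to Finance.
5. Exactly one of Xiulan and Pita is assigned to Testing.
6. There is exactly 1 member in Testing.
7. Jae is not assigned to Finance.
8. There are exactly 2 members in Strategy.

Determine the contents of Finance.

Finance = {Pita}

From (7): Jae ∉ Finance.
(4) (exactly one): Pita ∈ Finance.
(5) (exactly one): Xiulan ∈ Testing.
(6): Testing already has 1, so the rest are out.
Suppose Tariq ∈ Finance: no assignment then satisfies all the clues, so Tariq ∉ Finance.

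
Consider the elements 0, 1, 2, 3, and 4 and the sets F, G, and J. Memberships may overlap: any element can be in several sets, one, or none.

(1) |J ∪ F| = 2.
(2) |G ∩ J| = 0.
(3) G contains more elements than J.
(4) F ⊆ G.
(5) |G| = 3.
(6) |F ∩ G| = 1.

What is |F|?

1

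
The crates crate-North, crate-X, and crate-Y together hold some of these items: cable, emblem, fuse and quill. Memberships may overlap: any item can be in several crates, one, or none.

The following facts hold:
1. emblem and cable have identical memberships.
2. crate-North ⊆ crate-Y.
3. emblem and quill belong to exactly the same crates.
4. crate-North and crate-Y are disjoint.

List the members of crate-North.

crate-North = {}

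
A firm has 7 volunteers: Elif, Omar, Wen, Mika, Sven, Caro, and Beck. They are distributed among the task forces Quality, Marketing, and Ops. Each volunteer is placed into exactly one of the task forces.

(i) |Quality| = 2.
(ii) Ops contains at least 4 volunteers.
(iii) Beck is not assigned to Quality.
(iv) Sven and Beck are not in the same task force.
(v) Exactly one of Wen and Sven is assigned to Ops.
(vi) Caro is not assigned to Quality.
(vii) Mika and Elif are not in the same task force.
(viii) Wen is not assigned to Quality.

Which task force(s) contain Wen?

Wen: Ops

From (iii): Beck ∉ Quality.
From (vi): Caro ∉ Quality.
From (viii): Wen ∉ Quality.
Suppose Wen ∈ Marketing: no assignment then satisfies all the clues, so Wen ∉ Marketing.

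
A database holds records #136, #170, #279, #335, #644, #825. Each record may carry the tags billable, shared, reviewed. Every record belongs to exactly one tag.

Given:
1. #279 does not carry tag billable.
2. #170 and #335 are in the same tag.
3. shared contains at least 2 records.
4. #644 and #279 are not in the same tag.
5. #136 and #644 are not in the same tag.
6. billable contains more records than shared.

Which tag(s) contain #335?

#335: billable

From (1): #279 ∉ billable.
Suppose #335 ∉ billable: no assignment then satisfies all the clues, so #335 ∈ billable.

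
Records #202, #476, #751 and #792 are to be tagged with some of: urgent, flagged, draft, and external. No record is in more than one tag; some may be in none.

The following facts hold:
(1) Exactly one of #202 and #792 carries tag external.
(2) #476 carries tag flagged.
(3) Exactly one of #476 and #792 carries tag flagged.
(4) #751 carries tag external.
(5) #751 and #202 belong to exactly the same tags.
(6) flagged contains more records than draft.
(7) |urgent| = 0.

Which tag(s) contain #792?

#792: none

From (2): #476 ∈ flagged.
From (4): #751 ∈ external.
(3) (exactly one): #792 ∉ flagged.
(5): #202 matches #751: #202 ∉ urgent.
(5): #202 matches #751: #202 ∉ flagged.
(5): #202 matches #751: #202 ∉ draft.
(5): #202 matches #751: #202 ∈ external.
(7): urgent already has 0, so the rest are out.
(1) (exactly one): #792 ∉ external.
Suppose #792 ∈ draft: no assignment then satisfies all the clues, so #792 ∉ draft.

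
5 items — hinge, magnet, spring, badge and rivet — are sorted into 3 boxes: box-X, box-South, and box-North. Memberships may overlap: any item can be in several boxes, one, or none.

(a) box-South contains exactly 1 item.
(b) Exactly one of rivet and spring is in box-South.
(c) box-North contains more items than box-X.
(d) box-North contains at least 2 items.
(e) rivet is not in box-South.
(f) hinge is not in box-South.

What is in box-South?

box-South = {spring}

From (e): rivet ∉ box-South.
From (f): hinge ∉ box-South.
(b) (exactly one): spring ∈ box-South.
(a): box-South already has 1, so the rest are out.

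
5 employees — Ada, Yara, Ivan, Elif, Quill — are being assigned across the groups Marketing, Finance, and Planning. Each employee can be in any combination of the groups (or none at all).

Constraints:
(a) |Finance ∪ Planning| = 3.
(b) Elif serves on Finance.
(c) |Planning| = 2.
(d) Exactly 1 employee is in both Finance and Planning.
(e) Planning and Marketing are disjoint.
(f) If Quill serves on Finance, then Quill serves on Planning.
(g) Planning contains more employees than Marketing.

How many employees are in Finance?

2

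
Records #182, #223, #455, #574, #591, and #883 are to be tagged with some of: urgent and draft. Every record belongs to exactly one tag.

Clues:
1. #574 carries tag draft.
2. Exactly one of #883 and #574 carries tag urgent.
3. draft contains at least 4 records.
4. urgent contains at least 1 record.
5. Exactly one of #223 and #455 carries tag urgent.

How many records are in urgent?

2

From (1): #574 ∈ draft.
(2) (exactly one): #883 ∈ urgent.
Suppose #182 ∈ urgent: no assignment then satisfies all the clues, so #182 ∉ urgent.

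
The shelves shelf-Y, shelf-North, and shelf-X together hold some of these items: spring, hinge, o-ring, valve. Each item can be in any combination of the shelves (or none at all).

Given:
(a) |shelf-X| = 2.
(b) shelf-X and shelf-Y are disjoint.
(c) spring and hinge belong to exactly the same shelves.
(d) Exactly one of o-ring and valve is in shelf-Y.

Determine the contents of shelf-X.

shelf-X = {hinge, spring}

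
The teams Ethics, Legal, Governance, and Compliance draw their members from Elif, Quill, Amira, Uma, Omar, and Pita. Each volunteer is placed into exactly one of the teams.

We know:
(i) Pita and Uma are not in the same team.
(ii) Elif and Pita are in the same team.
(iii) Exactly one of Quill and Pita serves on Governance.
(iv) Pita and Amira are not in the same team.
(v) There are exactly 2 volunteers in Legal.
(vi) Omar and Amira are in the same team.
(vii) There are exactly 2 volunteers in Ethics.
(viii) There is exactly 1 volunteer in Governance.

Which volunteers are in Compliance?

Compliance = {Uma}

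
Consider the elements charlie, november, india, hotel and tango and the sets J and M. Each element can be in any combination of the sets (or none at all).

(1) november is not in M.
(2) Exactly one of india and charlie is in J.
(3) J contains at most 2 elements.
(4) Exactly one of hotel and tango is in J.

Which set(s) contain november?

From (1): november ∉ M.
Suppose november ∈ J: no assignment then satisfies all the clues, so november ∉ J.

november: none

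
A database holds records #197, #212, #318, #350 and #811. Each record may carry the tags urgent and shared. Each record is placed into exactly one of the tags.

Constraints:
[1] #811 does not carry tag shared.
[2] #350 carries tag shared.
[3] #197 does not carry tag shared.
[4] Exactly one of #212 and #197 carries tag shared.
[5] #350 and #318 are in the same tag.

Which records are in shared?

shared = {#212, #318, #350}

From (1): #811 ∉ shared.
From (2): #350 ∈ shared.
From (3): #197 ∉ shared.
(4) (exactly one): #212 ∈ shared.
(5): #318 matches #350: #318 ∉ urgent.
(5): #318 matches #350: #318 ∈ shared.
Only one tag left: #197 ∈ urgent.
Only one tag left: #811 ∈ urgent.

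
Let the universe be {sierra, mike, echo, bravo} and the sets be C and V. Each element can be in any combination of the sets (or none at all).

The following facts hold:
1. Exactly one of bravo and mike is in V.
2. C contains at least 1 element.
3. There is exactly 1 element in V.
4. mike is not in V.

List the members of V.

V = {bravo}

From (4): mike ∉ V.
(1) (exactly one): bravo ∈ V.
(3): V already has 1, so the rest are out.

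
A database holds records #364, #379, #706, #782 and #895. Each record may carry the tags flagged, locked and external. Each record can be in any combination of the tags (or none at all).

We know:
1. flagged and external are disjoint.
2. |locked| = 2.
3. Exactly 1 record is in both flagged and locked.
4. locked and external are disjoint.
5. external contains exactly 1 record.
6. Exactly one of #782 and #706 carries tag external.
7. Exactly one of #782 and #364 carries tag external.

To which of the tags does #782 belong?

#782: external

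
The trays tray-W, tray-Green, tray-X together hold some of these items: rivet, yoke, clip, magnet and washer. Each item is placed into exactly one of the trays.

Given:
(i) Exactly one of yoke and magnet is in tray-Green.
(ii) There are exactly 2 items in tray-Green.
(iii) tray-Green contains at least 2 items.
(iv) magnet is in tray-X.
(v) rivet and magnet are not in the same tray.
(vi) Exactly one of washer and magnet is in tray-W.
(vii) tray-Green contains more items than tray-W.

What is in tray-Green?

tray-Green = {rivet, yoke}

From (iv): magnet ∈ tray-X.
(i) (exactly one): yoke ∈ tray-Green.
(v): rivet ∉ tray-X.
(vi) (exactly one): washer ∈ tray-W.
Suppose rivet ∉ tray-Green: no assignment then satisfies all the clues, so rivet ∈ tray-Green.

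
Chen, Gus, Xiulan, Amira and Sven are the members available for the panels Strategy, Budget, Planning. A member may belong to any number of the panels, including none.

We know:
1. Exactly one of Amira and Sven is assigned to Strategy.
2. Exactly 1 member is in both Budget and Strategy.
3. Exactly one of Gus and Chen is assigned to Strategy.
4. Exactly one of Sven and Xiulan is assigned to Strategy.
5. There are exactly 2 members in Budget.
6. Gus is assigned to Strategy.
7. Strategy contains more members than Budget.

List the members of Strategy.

From (6): Gus ∈ Strategy.
(3) (exactly one): Chen ∉ Strategy.
Suppose Xiulan ∉ Strategy: no assignment then satisfies all the clues, so Xiulan ∈ Strategy.

Strategy = {Amira, Gus, Xiulan}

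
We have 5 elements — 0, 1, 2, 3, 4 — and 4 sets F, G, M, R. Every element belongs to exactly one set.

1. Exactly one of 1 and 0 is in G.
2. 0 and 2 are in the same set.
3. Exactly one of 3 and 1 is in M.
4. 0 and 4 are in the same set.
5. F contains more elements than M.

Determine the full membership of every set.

F = {0, 2, 4}; G = {1}; M = {3}; R = {}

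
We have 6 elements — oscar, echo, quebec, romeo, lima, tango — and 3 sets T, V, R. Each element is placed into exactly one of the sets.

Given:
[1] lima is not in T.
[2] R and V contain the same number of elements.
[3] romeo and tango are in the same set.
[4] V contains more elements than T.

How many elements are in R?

3

From (1): lima ∉ T.
Suppose oscar ∈ T: no assignment then satisfies all the clues, so oscar ∉ T.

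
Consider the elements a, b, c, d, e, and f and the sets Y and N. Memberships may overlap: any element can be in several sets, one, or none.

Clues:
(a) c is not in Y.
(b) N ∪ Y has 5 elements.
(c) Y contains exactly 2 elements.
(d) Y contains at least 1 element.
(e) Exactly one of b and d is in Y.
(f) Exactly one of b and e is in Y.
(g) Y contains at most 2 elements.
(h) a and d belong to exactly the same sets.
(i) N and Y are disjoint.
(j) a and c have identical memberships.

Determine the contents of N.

N = {a, c, d}

From (a): c ∉ Y.
(j): a matches c: a ∉ Y.
(h): d matches a: d ∉ Y.
(e) (exactly one): b ∈ Y.
(f) (exactly one): e ∉ Y.
(i) (disjoint): b ∉ N.
(c): only 2 candidates remain for Y, so all are in.
(i) (disjoint): f ∉ N.
Suppose a ∉ N: no assignment then satisfies all the clues, so a ∈ N.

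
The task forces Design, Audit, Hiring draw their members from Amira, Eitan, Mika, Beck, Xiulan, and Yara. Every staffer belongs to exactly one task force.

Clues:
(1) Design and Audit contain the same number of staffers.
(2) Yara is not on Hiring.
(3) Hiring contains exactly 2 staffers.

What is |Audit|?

2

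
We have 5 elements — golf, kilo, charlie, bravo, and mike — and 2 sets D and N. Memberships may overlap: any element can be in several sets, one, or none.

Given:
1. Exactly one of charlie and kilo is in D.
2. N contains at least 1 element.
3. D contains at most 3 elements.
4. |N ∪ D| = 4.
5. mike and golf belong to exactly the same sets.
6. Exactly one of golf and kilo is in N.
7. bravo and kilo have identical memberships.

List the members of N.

N = {golf, mike}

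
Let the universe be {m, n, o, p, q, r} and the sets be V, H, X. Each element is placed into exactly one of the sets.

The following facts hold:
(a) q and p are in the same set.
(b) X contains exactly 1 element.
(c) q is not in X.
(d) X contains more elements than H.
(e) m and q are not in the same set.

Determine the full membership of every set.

From (c): q ∉ X.
(a): p matches q: p ∉ X.
Suppose m ∈ V: no assignment then satisfies all the clues, so m ∉ V.

V = {n, o, p, q, r}; H = {}; X = {m}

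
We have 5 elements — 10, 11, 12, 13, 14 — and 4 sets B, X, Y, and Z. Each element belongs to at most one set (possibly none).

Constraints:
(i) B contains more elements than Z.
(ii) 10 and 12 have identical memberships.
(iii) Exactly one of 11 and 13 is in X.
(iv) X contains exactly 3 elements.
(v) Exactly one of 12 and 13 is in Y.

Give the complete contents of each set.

B = {14}; X = {10, 11, 12}; Y = {13}; Z = {}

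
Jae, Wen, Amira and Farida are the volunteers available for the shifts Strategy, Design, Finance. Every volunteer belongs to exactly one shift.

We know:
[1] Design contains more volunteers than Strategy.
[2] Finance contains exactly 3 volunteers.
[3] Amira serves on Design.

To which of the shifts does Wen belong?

From (3): Amira ∈ Design.
(2): only 3 candidates remain for Finance, so all are in.

Wen: Finance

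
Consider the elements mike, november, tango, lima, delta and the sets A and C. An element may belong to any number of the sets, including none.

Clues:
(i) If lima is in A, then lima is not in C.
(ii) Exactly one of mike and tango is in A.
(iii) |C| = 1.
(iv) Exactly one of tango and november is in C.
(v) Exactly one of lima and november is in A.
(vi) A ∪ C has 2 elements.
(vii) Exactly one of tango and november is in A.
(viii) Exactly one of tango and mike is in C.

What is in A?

A = {lima, tango}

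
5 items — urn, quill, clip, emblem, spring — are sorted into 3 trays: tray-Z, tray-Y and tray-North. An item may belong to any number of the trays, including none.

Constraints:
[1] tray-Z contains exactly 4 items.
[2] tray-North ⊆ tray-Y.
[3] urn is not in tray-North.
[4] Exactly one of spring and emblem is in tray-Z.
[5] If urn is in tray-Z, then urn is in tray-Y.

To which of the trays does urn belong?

urn: tray-Y, tray-Z

From (3): urn ∉ tray-North.
Suppose urn ∉ tray-Z: no assignment then satisfies all the clues, so urn ∈ tray-Z.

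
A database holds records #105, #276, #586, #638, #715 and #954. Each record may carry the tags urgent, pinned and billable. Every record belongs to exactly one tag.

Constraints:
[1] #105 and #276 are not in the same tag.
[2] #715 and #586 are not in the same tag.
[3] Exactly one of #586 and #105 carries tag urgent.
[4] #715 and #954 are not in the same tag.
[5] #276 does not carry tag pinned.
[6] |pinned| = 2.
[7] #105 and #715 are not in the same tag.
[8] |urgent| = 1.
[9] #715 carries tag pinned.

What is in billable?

billable = {#276, #586, #954}

From (5): #276 ∉ pinned.
From (9): #715 ∈ pinned.
(2): #586 ∉ pinned.
(4): #954 ∉ pinned.
(7): #105 ∉ pinned.
(6): only 2 candidates remain for pinned, so all are in.
Suppose #105 ∈ billable: no assignment then satisfies all the clues, so #105 ∉ billable.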